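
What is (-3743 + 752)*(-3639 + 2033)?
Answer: 4803546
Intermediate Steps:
(-3743 + 752)*(-3639 + 2033) = -2991*(-1606) = 4803546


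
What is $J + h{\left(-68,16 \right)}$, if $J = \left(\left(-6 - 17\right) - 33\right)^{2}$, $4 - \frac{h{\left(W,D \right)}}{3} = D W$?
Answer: $6412$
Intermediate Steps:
$h{\left(W,D \right)} = 12 - 3 D W$
$J = 3136$ ($J = \left(\left(-6 - 17\right) - 33\right)^{2} = \left(-23 - 33\right)^{2} = \left(-56\right)^{2} = 3136$)
$J + h{\left(-68,16 \right)} = 3136 - \left(-12 + 48 \left(-68\right)\right) = 3136 + \left(12 + 3264\right) = 3136 + 3276 = 6412$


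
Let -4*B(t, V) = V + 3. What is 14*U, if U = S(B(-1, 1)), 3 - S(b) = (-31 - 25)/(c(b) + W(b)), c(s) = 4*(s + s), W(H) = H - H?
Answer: -56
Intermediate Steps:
B(t, V) = -3/4 - V/4 (B(t, V) = -(V + 3)/4 = -(3 + V)/4 = -3/4 - V/4)
W(H) = 0
c(s) = 8*s (c(s) = 4*(2*s) = 8*s)
S(b) = 3 + 7/b (S(b) = 3 - (-31 - 25)/(8*b + 0) = 3 - (-56)/(8*b) = 3 - (-56)*1/(8*b) = 3 - (-7)/b = 3 + 7/b)
U = -4 (U = 3 + 7/(-3/4 - 1/4*1) = 3 + 7/(-3/4 - 1/4) = 3 + 7/(-1) = 3 + 7*(-1) = 3 - 7 = -4)
14*U = 14*(-4) = -56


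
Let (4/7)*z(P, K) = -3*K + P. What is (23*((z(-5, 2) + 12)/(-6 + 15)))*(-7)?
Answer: 4669/36 ≈ 129.69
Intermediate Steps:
z(P, K) = -21*K/4 + 7*P/4 (z(P, K) = 7*(-3*K + P)/4 = 7*(P - 3*K)/4 = -21*K/4 + 7*P/4)
(23*((z(-5, 2) + 12)/(-6 + 15)))*(-7) = (23*(((-21/4*2 + (7/4)*(-5)) + 12)/(-6 + 15)))*(-7) = (23*(((-21/2 - 35/4) + 12)/9))*(-7) = (23*((-77/4 + 12)*(⅑)))*(-7) = (23*(-29/4*⅑))*(-7) = (23*(-29/36))*(-7) = -667/36*(-7) = 4669/36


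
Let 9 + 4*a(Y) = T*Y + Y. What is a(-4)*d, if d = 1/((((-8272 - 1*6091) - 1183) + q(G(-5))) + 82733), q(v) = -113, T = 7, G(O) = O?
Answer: -41/268296 ≈ -0.00015282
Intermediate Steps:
a(Y) = -9/4 + 2*Y (a(Y) = -9/4 + (7*Y + Y)/4 = -9/4 + (8*Y)/4 = -9/4 + 2*Y)
d = 1/67074 (d = 1/((((-8272 - 1*6091) - 1183) - 113) + 82733) = 1/((((-8272 - 6091) - 1183) - 113) + 82733) = 1/(((-14363 - 1183) - 113) + 82733) = 1/((-15546 - 113) + 82733) = 1/(-15659 + 82733) = 1/67074 ≈ 1.4909e-5)
a(-4)*d = (-9/4 + 2*(-4))*(1/67074) = (-9/4 - 8)*(1/67074) = -41/4*1/67074 = -41/268296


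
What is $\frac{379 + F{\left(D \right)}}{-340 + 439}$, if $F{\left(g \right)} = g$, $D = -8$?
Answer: $\frac{371}{99} \approx 3.7475$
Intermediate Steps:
$\frac{379 + F{\left(D \right)}}{-340 + 439} = \frac{379 - 8}{-340 + 439} = \frac{371}{99}$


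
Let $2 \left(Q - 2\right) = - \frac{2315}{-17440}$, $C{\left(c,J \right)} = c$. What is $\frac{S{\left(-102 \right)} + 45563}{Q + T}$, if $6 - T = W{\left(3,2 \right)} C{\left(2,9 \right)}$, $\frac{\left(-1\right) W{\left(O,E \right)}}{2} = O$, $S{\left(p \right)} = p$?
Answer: $\frac{317135936}{139983} \approx 2265.5$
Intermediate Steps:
$Q = \frac{14415}{6976}$ ($Q = 2 + \frac{\left(-2315\right) \frac{1}{-17440}}{2} = 2 + \frac{\left(-2315\right) \left(- \frac{1}{17440}\right)}{2} = 2 + \frac{1}{2} \cdot \frac{463}{3488} = 2 + \frac{463}{6976} = \frac{14415}{6976} \approx 2.0664$)
$W{\left(O,E \right)} = - 2 O$
$T = 18$ ($T = 6 - \left(-2\right) 3 \cdot 2 = 6 - \left(-6\right) 2 = 6 - -12 = 6 + 12 = 18$)
$\frac{S{\left(-102 \right)} + 45563}{Q + T} = \frac{-102 + 45563}{\frac{14415}{6976} + 18} = \frac{45461}{\frac{139983}{6976}} = 45461 \cdot \frac{6976}{139983} = \frac{317135936}{139983}$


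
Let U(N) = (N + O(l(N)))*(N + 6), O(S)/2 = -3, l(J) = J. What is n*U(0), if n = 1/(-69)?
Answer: 12/23 ≈ 0.52174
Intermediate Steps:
n = -1/69 ≈ -0.014493
O(S) = -6 (O(S) = 2*(-3) = -6)
U(N) = (-6 + N)*(6 + N) (U(N) = (N - 6)*(N + 6) = (-6 + N)*(6 + N))
n*U(0) = -(-36 + 0²)/69 = -(-36 + 0)/69 = -1/69*(-36) = 12/23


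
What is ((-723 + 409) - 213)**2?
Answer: 277729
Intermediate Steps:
((-723 + 409) - 213)**2 = (-314 - 213)**2 = (-527)**2 = 277729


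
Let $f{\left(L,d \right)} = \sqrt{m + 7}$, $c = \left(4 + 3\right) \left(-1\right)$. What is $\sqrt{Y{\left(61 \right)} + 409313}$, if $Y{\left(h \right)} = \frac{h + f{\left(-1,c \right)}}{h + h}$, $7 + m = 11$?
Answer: $\frac{\sqrt{6092222134 + 122 \sqrt{11}}}{122} \approx 639.78$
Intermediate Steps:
$m = 4$ ($m = -7 + 11 = 4$)
$c = -7$ ($c = 7 \left(-1\right) = -7$)
$f{\left(L,d \right)} = \sqrt{11}$ ($f{\left(L,d \right)} = \sqrt{4 + 7} = \sqrt{11}$)
$Y{\left(h \right)} = \frac{h + \sqrt{11}}{2 h}$ ($Y{\left(h \right)} = \frac{h + \sqrt{11}}{h + h} = \frac{h + \sqrt{11}}{2 h}$)
$\sqrt{Y{\left(61 \right)} + 409313} = \sqrt{\frac{61 + \sqrt{11}}{2 \cdot 61} + 409313} = \sqrt{\frac{1}{2} \cdot \frac{1}{61} \left(61 + \sqrt{11}\right) + 409313} = \sqrt{\left(\frac{1}{2} + \frac{\sqrt{11}}{122}\right) + 409313} = \sqrt{\frac{818627}{2} + \frac{\sqrt{11}}{122}}$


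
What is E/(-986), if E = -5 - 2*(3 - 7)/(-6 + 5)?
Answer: 13/986 ≈ 0.013185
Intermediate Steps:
E = -13 (E = -5 - (-8)/(-1) = -5 - (-8)*(-1) = -5 - 2*4 = -5 - 8 = -13)
E/(-986) = -13/(-986) = -13*(-1/986) = 13/986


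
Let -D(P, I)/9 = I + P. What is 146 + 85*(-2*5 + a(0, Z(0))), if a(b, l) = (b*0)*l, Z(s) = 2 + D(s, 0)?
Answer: -704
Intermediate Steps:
D(P, I) = -9*I - 9*P (D(P, I) = -9*(I + P) = -9*I - 9*P)
Z(s) = 2 - 9*s (Z(s) = 2 + (-9*0 - 9*s) = 2 + (0 - 9*s) = 2 - 9*s)
a(b, l) = 0 (a(b, l) = 0*l = 0)
146 + 85*(-2*5 + a(0, Z(0))) = 146 + 85*(-2*5 + 0) = 146 + 85*(-10 + 0) = 146 + 85*(-10) = 146 - 850 = -704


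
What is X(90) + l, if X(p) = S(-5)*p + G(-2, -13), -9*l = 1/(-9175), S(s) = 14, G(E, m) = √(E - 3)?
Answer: 104044501/82575 + I*√5 ≈ 1260.0 + 2.2361*I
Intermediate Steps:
G(E, m) = √(-3 + E)
l = 1/82575 (l = -⅑/(-9175) = -⅑*(-1/9175) = 1/82575 ≈ 1.2110e-5)
X(p) = 14*p + I*√5 (X(p) = 14*p + √(-3 - 2) = 14*p + √(-5) = 14*p + I*√5)
X(90) + l = (14*90 + I*√5) + 1/82575 = (1260 + I*√5) + 1/82575 = 104044501/82575 + I*√5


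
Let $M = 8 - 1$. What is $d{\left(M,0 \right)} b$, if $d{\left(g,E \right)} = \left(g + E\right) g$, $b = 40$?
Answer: $1960$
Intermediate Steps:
$M = 7$ ($M = 8 - 1 = 7$)
$d{\left(g,E \right)} = g \left(E + g\right)$ ($d{\left(g,E \right)} = \left(E + g\right) g = g \left(E + g\right)$)
$d{\left(M,0 \right)} b = 7 \left(0 + 7\right) 40 = 7 \cdot 7 \cdot 40 = 49 \cdot 40 = 1960$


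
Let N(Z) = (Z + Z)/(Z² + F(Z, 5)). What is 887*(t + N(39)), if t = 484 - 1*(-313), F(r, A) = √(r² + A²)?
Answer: 1634473971311/2311895 - 69186*√1546/2311895 ≈ 7.0698e+5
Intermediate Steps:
F(r, A) = √(A² + r²)
N(Z) = 2*Z/(Z² + √(25 + Z²)) (N(Z) = (Z + Z)/(Z² + √(5² + Z²)) = (2*Z)/(Z² + √(25 + Z²)) = 2*Z/(Z² + √(25 + Z²)))
t = 797 (t = 484 + 313 = 797)
887*(t + N(39)) = 887*(797 + 2*39/(39² + √(25 + 39²))) = 887*(797 + 2*39/(1521 + √(25 + 1521))) = 887*(797 + 2*39/(1521 + √1546)) = 887*(797 + 78/(1521 + √1546)) = 706939 + 69186/(1521 + √1546)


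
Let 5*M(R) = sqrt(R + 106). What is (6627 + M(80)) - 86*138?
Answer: -5241 + sqrt(186)/5 ≈ -5238.3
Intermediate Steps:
M(R) = sqrt(106 + R)/5 (M(R) = sqrt(R + 106)/5 = sqrt(106 + R)/5)
(6627 + M(80)) - 86*138 = (6627 + sqrt(106 + 80)/5) - 86*138 = (6627 + sqrt(186)/5) - 11868 = -5241 + sqrt(186)/5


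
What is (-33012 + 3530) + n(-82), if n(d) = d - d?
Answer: -29482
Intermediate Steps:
n(d) = 0
(-33012 + 3530) + n(-82) = (-33012 + 3530) + 0 = -29482 + 0 = -29482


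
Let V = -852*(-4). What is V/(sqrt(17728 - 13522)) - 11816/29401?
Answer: -11816/29401 + 568*sqrt(4206)/701 ≈ 52.147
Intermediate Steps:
V = 3408
V/(sqrt(17728 - 13522)) - 11816/29401 = 3408/(sqrt(17728 - 13522)) - 11816/29401 = 3408/(sqrt(4206)) - 11816*1/29401 = 3408*(sqrt(4206)/4206) - 11816/29401 = 568*sqrt(4206)/701 - 11816/29401 = -11816/29401 + 568*sqrt(4206)/701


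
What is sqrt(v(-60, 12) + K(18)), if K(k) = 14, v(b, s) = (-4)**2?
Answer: sqrt(30) ≈ 5.4772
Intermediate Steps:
v(b, s) = 16
sqrt(v(-60, 12) + K(18)) = sqrt(16 + 14) = sqrt(30)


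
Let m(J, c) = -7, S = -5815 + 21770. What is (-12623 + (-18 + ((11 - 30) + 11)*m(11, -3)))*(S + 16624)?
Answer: -410006715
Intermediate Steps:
S = 15955
(-12623 + (-18 + ((11 - 30) + 11)*m(11, -3)))*(S + 16624) = (-12623 + (-18 + ((11 - 30) + 11)*(-7)))*(15955 + 16624) = (-12623 + (-18 + (-19 + 11)*(-7)))*32579 = (-12623 + (-18 - 8*(-7)))*32579 = (-12623 + (-18 + 56))*32579 = (-12623 + 38)*32579 = -12585*32579 = -410006715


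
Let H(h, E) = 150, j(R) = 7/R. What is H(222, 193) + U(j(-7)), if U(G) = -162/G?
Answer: 312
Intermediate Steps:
H(222, 193) + U(j(-7)) = 150 - 162/(7/(-7)) = 150 - 162/(7*(-⅐)) = 150 - 162/(-1) = 150 - 162*(-1) = 150 + 162 = 312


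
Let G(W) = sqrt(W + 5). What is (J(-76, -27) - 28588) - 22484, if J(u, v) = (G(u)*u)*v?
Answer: -51072 + 2052*I*sqrt(71) ≈ -51072.0 + 17290.0*I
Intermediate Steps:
G(W) = sqrt(5 + W)
J(u, v) = u*v*sqrt(5 + u) (J(u, v) = (sqrt(5 + u)*u)*v = (u*sqrt(5 + u))*v = u*v*sqrt(5 + u))
(J(-76, -27) - 28588) - 22484 = (-76*(-27)*sqrt(5 - 76) - 28588) - 22484 = (-76*(-27)*sqrt(-71) - 28588) - 22484 = (-76*(-27)*I*sqrt(71) - 28588) - 22484 = (2052*I*sqrt(71) - 28588) - 22484 = (-28588 + 2052*I*sqrt(71)) - 22484 = -51072 + 2052*I*sqrt(71)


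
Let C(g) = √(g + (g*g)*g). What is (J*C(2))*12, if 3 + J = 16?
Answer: 156*√10 ≈ 493.32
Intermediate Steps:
J = 13 (J = -3 + 16 = 13)
C(g) = √(g + g³) (C(g) = √(g + g²*g) = √(g + g³))
(J*C(2))*12 = (13*√(2 + 2³))*12 = (13*√(2 + 8))*12 = (13*√10)*12 = 156*√10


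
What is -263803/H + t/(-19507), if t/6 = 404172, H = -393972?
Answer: -950248701983/7685211804 ≈ -123.65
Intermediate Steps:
t = 2425032 (t = 6*404172 = 2425032)
-263803/H + t/(-19507) = -263803/(-393972) + 2425032/(-19507) = -263803*(-1/393972) + 2425032*(-1/19507) = 263803/393972 - 2425032/19507 = -950248701983/7685211804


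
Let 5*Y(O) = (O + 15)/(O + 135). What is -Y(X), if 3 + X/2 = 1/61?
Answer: -551/39355 ≈ -0.014001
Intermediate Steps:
X = -364/61 (X = -6 + 2/61 = -364/61 ≈ -5.9672)
Y(O) = (15 + O)/(5*(135 + O)) (Y(O) = ((O + 15)/(O + 135))/5 = ((15 + O)/(135 + O))/5 = (15 + O)/(5*(135 + O)))
-Y(X) = -(15 - 364/61)/(5*(135 - 364/61)) = -551/(5*7871/61*61) = -61*551/(5*7871*61) = -1*551/39355 = -551/39355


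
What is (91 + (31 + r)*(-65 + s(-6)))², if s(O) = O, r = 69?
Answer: 49126081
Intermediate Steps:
(91 + (31 + r)*(-65 + s(-6)))² = (91 + (31 + 69)*(-65 - 6))² = (91 + 100*(-71))² = (91 - 7100)² = (-7009)² = 49126081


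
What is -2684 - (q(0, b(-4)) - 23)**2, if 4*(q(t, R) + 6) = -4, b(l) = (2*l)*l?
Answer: -3584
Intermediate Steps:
b(l) = 2*l**2
q(t, R) = -7 (q(t, R) = -6 + (1/4)*(-4) = -6 - 1 = -7)
-2684 - (q(0, b(-4)) - 23)**2 = -2684 - (-7 - 23)**2 = -2684 - 1*(-30)**2 = -2684 - 1*900 = -2684 - 900 = -3584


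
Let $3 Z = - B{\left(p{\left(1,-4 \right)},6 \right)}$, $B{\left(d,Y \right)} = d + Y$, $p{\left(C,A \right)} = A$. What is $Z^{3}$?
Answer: $- \frac{8}{27} \approx -0.2963$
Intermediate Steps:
$B{\left(d,Y \right)} = Y + d$
$Z = - \frac{2}{3}$ ($Z = \frac{\left(-1\right) \left(6 - 4\right)}{3} = \frac{\left(-1\right) 2}{3} = \frac{1}{3} \left(-2\right) = - \frac{2}{3} \approx -0.66667$)
$Z^{3} = \left(- \frac{2}{3}\right)^{3} = - \frac{8}{27}$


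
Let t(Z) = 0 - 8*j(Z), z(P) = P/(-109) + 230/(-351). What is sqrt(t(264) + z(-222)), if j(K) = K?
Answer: 2*I*sqrt(85817228289)/12753 ≈ 45.941*I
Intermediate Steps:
z(P) = -230/351 - P/109 (z(P) = P*(-1/109) + 230*(-1/351) = -P/109 - 230/351 = -230/351 - P/109)
t(Z) = -8*Z (t(Z) = 0 - 8*Z = -8*Z)
sqrt(t(264) + z(-222)) = sqrt(-8*264 + (-230/351 - 1/109*(-222))) = sqrt(-2112 + (-230/351 + 222/109)) = sqrt(-2112 + 52852/38259) = sqrt(-80750156/38259) = 2*I*sqrt(85817228289)/12753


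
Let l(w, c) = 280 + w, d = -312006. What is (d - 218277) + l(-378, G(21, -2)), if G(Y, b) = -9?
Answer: -530381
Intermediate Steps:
(d - 218277) + l(-378, G(21, -2)) = (-312006 - 218277) + (280 - 378) = -530283 - 98 = -530381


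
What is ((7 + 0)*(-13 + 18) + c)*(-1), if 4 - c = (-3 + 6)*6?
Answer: -21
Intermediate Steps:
c = -14 (c = 4 - (-3 + 6)*6 = 4 - 3*6 = 4 - 1*18 = 4 - 18 = -14)
((7 + 0)*(-13 + 18) + c)*(-1) = ((7 + 0)*(-13 + 18) - 14)*(-1) = (7*5 - 14)*(-1) = (35 - 14)*(-1) = 21*(-1) = -21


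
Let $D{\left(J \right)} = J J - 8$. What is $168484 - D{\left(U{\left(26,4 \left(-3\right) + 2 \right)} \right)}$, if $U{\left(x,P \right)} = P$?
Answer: $168392$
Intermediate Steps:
$D{\left(J \right)} = -8 + J^{2}$ ($D{\left(J \right)} = J^{2} - 8 = -8 + J^{2}$)
$168484 - D{\left(U{\left(26,4 \left(-3\right) + 2 \right)} \right)} = 168484 - \left(-8 + \left(4 \left(-3\right) + 2\right)^{2}\right) = 168484 - \left(-8 + \left(-12 + 2\right)^{2}\right) = 168484 - \left(-8 + \left(-10\right)^{2}\right) = 168484 - \left(-8 + 100\right) = 168484 - 92 = 168392$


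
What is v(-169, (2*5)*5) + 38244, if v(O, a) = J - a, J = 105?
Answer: 38299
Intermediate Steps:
v(O, a) = 105 - a
v(-169, (2*5)*5) + 38244 = (105 - 2*5*5) + 38244 = (105 - 10*5) + 38244 = (105 - 1*50) + 38244 = (105 - 50) + 38244 = 55 + 38244 = 38299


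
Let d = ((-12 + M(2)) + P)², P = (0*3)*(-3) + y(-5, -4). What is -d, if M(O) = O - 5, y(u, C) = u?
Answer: -400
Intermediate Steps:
M(O) = -5 + O
P = -5 (P = (0*3)*(-3) - 5 = 0*(-3) - 5 = 0 - 5 = -5)
d = 400 (d = ((-12 + (-5 + 2)) - 5)² = ((-12 - 3) - 5)² = (-15 - 5)² = (-20)² = 400)
-d = -1*400 = -400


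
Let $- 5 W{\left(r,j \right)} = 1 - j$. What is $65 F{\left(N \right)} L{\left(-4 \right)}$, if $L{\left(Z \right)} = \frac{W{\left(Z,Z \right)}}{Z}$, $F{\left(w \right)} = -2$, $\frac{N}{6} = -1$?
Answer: $- \frac{65}{2} \approx -32.5$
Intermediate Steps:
$W{\left(r,j \right)} = - \frac{1}{5} + \frac{j}{5}$ ($W{\left(r,j \right)} = - \frac{1 - j}{5} = - \frac{1}{5} + \frac{j}{5}$)
$N = -6$ ($N = 6 \left(-1\right) = -6$)
$L{\left(Z \right)} = \frac{- \frac{1}{5} + \frac{Z}{5}}{Z}$
$65 F{\left(N \right)} L{\left(-4 \right)} = 65 \left(-2\right) \frac{-1 - 4}{5 \left(-4\right)} = - 130 \cdot \frac{1}{5} \left(- \frac{1}{4}\right) \left(-5\right) = \left(-130\right) \frac{1}{4} = - \frac{65}{2}$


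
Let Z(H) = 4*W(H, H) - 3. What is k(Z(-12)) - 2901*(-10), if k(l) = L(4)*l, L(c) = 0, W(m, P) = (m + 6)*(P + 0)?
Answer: 29010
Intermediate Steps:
W(m, P) = P*(6 + m) (W(m, P) = (6 + m)*P = P*(6 + m))
Z(H) = -3 + 4*H*(6 + H) (Z(H) = 4*(H*(6 + H)) - 3 = 4*H*(6 + H) - 3 = -3 + 4*H*(6 + H))
k(l) = 0 (k(l) = 0*l = 0)
k(Z(-12)) - 2901*(-10) = 0 - 2901*(-10) = 0 - 1*(-29010) = 0 + 29010 = 29010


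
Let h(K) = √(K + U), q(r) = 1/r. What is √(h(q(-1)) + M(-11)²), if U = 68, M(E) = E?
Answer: √(121 + √67) ≈ 11.366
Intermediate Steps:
q(r) = 1/r
h(K) = √(68 + K) (h(K) = √(K + 68) = √(68 + K))
√(h(q(-1)) + M(-11)²) = √(√(68 + 1/(-1)) + (-11)²) = √(√(68 - 1) + 121) = √(√67 + 121) = √(121 + √67)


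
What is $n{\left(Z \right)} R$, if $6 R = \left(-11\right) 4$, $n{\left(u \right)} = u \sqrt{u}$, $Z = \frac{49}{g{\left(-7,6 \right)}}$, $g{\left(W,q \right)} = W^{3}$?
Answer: $\frac{22 i \sqrt{7}}{147} \approx 0.39596 i$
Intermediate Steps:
$Z = - \frac{1}{7}$ ($Z = \frac{49}{\left(-7\right)^{3}} = \frac{49}{-343} = 49 \left(- \frac{1}{343}\right) = - \frac{1}{7} \approx -0.14286$)
$n{\left(u \right)} = u^{\frac{3}{2}}$
$R = - \frac{22}{3}$ ($R = \frac{\left(-11\right) 4}{6} = \frac{1}{6} \left(-44\right) = - \frac{22}{3} \approx -7.3333$)
$n{\left(Z \right)} R = \left(- \frac{1}{7}\right)^{\frac{3}{2}} \left(- \frac{22}{3}\right) = - \frac{i \sqrt{7}}{49} \left(- \frac{22}{3}\right) = \frac{22 i \sqrt{7}}{147}$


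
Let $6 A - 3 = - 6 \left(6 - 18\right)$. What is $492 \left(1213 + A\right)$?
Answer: $602946$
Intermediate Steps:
$A = \frac{25}{2}$ ($A = \frac{1}{2} + \frac{\left(-6\right) \left(6 - 18\right)}{6} = \frac{1}{2} + \frac{\left(-6\right) \left(-12\right)}{6} = \frac{1}{2} + \frac{1}{6} \cdot 72 = \frac{1}{2} + 12 = \frac{25}{2} \approx 12.5$)
$492 \left(1213 + A\right) = 492 \left(1213 + \frac{25}{2}\right) = 492 \cdot \frac{2451}{2} = 602946$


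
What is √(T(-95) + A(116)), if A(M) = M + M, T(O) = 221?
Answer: √453 ≈ 21.284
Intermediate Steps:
A(M) = 2*M
√(T(-95) + A(116)) = √(221 + 2*116) = √(221 + 232) = √453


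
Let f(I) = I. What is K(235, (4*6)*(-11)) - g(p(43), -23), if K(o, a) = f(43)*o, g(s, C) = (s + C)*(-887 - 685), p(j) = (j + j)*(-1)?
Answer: -161243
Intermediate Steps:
p(j) = -2*j (p(j) = (2*j)*(-1) = -2*j)
g(s, C) = -1572*C - 1572*s (g(s, C) = (C + s)*(-1572) = -1572*C - 1572*s)
K(o, a) = 43*o
K(235, (4*6)*(-11)) - g(p(43), -23) = 43*235 - (-1572*(-23) - (-3144)*43) = 10105 - (36156 - 1572*(-86)) = 10105 - (36156 + 135192) = 10105 - 1*171348 = 10105 - 171348 = -161243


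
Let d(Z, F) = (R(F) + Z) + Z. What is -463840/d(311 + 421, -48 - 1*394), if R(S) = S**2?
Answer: -115960/49207 ≈ -2.3566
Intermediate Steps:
d(Z, F) = F**2 + 2*Z (d(Z, F) = (F**2 + Z) + Z = (Z + F**2) + Z = F**2 + 2*Z)
-463840/d(311 + 421, -48 - 1*394) = -463840/((-48 - 1*394)**2 + 2*(311 + 421)) = -463840/((-48 - 394)**2 + 2*732) = -463840/((-442)**2 + 1464) = -463840/(195364 + 1464) = -463840/196828 = -463840*1/196828 = -115960/49207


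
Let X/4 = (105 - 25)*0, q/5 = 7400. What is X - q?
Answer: -37000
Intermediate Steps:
q = 37000 (q = 5*7400 = 37000)
X = 0 (X = 4*((105 - 25)*0) = 4*(80*0) = 4*0 = 0)
X - q = 0 - 1*37000 = 0 - 37000 = -37000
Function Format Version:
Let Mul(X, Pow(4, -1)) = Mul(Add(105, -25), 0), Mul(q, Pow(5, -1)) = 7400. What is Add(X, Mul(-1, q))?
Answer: -37000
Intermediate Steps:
q = 37000 (q = Mul(5, 7400) = 37000)
X = 0 (X = Mul(4, Mul(Add(105, -25), 0)) = Mul(4, Mul(80, 0)) = Mul(4, 0) = 0)
Add(X, Mul(-1, q)) = Add(0, Mul(-1, 37000)) = Add(0, -37000) = -37000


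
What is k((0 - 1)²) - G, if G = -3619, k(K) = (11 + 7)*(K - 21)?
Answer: 3259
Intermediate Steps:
k(K) = -378 + 18*K (k(K) = 18*(-21 + K) = -378 + 18*K)
k((0 - 1)²) - G = (-378 + 18*(0 - 1)²) - 1*(-3619) = (-378 + 18*(-1)²) + 3619 = (-378 + 18*1) + 3619 = (-378 + 18) + 3619 = -360 + 3619 = 3259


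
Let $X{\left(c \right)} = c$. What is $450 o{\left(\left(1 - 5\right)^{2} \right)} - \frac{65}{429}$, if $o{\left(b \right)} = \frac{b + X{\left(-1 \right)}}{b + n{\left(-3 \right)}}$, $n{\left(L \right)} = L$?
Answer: $\frac{222685}{429} \approx 519.08$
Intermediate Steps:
$o{\left(b \right)} = \frac{-1 + b}{-3 + b}$ ($o{\left(b \right)} = \frac{b - 1}{b - 3} = \frac{-1 + b}{-3 + b}$)
$450 o{\left(\left(1 - 5\right)^{2} \right)} - \frac{65}{429} = 450 \frac{-1 + \left(1 - 5\right)^{2}}{-3 + \left(1 - 5\right)^{2}} - \frac{65}{429} = 450 \frac{-1 + \left(-4\right)^{2}}{-3 + \left(-4\right)^{2}} - \frac{5}{33} = 450 \frac{-1 + 16}{-3 + 16} - \frac{5}{33} = 450 \cdot \frac{1}{13} \cdot 15 - \frac{5}{33} = 450 \cdot \frac{15}{13} - \frac{5}{33} = \frac{6750}{13} - \frac{5}{33} = \frac{222685}{429}$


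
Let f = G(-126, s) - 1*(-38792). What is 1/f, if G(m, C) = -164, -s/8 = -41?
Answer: 1/38628 ≈ 2.5888e-5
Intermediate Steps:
s = 328 (s = -8*(-41) = 328)
f = 38628 (f = -164 - 1*(-38792) = -164 + 38792 = 38628)
1/f = 1/38628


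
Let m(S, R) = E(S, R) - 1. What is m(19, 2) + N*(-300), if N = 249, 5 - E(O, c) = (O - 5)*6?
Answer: -74780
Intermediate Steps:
E(O, c) = 35 - 6*O (E(O, c) = 5 - (O - 5)*6 = 5 - (-5 + O)*6 = 5 - (-30 + 6*O) = 5 + (30 - 6*O) = 35 - 6*O)
m(S, R) = 34 - 6*S (m(S, R) = (35 - 6*S) - 1 = 34 - 6*S)
m(19, 2) + N*(-300) = (34 - 6*19) + 249*(-300) = (34 - 114) - 74700 = -80 - 74700 = -74780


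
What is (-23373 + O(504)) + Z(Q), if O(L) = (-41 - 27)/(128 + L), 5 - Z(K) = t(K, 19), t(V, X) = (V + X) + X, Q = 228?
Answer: -3734189/158 ≈ -23634.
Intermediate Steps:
t(V, X) = V + 2*X
Z(K) = -33 - K (Z(K) = 5 - (K + 2*19) = 5 - (K + 38) = 5 - (38 + K) = 5 + (-38 - K) = -33 - K)
O(L) = -68/(128 + L)
(-23373 + O(504)) + Z(Q) = (-23373 - 68/(128 + 504)) + (-33 - 1*228) = (-23373 - 68/632) + (-33 - 228) = (-23373 - 68*1/632) - 261 = (-23373 - 17/158) - 261 = -3692951/158 - 261 = -3734189/158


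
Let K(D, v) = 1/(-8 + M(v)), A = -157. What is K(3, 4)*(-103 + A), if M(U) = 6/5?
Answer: 650/17 ≈ 38.235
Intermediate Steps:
M(U) = 6/5 (M(U) = 6*(⅕) = 6/5)
K(D, v) = -5/34 (K(D, v) = 1/(-8 + 6/5) = 1/(-34/5) = -5/34)
K(3, 4)*(-103 + A) = -5*(-103 - 157)/34 = -5/34*(-260) = 650/17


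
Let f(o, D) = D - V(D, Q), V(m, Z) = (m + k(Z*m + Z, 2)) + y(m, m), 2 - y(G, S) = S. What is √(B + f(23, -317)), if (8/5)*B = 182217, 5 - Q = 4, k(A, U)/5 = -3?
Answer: √1817306/4 ≈ 337.02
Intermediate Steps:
k(A, U) = -15 (k(A, U) = 5*(-3) = -15)
y(G, S) = 2 - S
Q = 1 (Q = 5 - 1*4 = 5 - 4 = 1)
V(m, Z) = -13 (V(m, Z) = (m - 15) + (2 - m) = (-15 + m) + (2 - m) = -13)
B = 911085/8 (B = (5/8)*182217 = 911085/8 ≈ 1.1389e+5)
f(o, D) = 13 + D (f(o, D) = D - 1*(-13) = D + 13 = 13 + D)
√(B + f(23, -317)) = √(911085/8 + (13 - 317)) = √(911085/8 - 304) = √(908653/8) = √1817306/4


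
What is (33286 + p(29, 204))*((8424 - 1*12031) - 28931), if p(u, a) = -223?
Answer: -1075803894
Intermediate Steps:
(33286 + p(29, 204))*((8424 - 1*12031) - 28931) = (33286 - 223)*((8424 - 1*12031) - 28931) = 33063*((8424 - 12031) - 28931) = 33063*(-3607 - 28931) = 33063*(-32538) = -1075803894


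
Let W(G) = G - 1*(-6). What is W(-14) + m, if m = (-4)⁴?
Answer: 248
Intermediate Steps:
W(G) = 6 + G (W(G) = G + 6 = 6 + G)
m = 256
W(-14) + m = (6 - 14) + 256 = -8 + 256 = 248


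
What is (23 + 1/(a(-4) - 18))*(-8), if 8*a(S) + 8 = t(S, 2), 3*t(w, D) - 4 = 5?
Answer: -27352/149 ≈ -183.57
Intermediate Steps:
t(w, D) = 3 (t(w, D) = 4/3 + (1/3)*5 = 4/3 + 5/3 = 3)
a(S) = -5/8 (a(S) = -1 + (1/8)*3 = -1 + 3/8 = -5/8)
(23 + 1/(a(-4) - 18))*(-8) = (23 + 1/(-5/8 - 18))*(-8) = (23 + 1/(-149/8))*(-8) = (23 - 8/149)*(-8) = (3419/149)*(-8) = -27352/149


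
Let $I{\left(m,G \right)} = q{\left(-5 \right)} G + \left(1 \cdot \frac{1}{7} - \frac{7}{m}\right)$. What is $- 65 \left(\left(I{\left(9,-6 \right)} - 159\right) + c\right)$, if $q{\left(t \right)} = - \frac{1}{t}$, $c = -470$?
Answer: $\frac{2583269}{63} \approx 41004.0$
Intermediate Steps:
$I{\left(m,G \right)} = \frac{1}{7} - \frac{7}{m} + \frac{G}{5}$ ($I{\left(m,G \right)} = - \frac{1}{-5} G + \left(1 \cdot \frac{1}{7} - \frac{7}{m}\right) = \left(-1\right) \left(- \frac{1}{5}\right) G + \left(1 \cdot \frac{1}{7} - \frac{7}{m}\right) = \frac{G}{5} + \left(\frac{1}{7} - \frac{7}{m}\right) = \frac{1}{7} - \frac{7}{m} + \frac{G}{5}$)
$- 65 \left(\left(I{\left(9,-6 \right)} - 159\right) + c\right) = - 65 \left(\left(\left(\frac{1}{7} - \frac{7}{9} + \frac{1}{5} \left(-6\right)\right) - 159\right) - 470\right) = - 65 \left(\left(\left(\frac{1}{7} - \frac{7}{9} - \frac{6}{5}\right) - 159\right) - 470\right) = - 65 \left(\left(- \frac{578}{315} - 159\right) - 470\right) = - 65 \left(- \frac{50663}{315} - 470\right) = \left(-65\right) \left(- \frac{198713}{315}\right) = \frac{2583269}{63}$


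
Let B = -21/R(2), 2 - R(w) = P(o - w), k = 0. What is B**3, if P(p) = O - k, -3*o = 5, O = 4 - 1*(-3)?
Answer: 9261/125 ≈ 74.088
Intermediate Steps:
O = 7 (O = 4 + 3 = 7)
o = -5/3 (o = -1/3*5 = -5/3 ≈ -1.6667)
P(p) = 7 (P(p) = 7 - 1*0 = 7 + 0 = 7)
R(w) = -5 (R(w) = 2 - 1*7 = 2 - 7 = -5)
B = 21/5 (B = -21/(-5) = -21*(-1/5) = 21/5 ≈ 4.2000)
B**3 = (21/5)**3 = 9261/125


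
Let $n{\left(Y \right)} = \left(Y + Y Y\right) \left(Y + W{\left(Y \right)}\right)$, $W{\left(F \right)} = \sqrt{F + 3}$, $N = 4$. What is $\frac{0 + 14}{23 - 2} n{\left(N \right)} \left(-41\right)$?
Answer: $- \frac{6560}{3} - \frac{1640 \sqrt{7}}{3} \approx -3633.0$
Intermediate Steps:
$W{\left(F \right)} = \sqrt{3 + F}$
$n{\left(Y \right)} = \left(Y + Y^{2}\right) \left(Y + \sqrt{3 + Y}\right)$ ($n{\left(Y \right)} = \left(Y + Y Y\right) \left(Y + \sqrt{3 + Y}\right) = \left(Y + Y^{2}\right) \left(Y + \sqrt{3 + Y}\right)$)
$\frac{0 + 14}{23 - 2} n{\left(N \right)} \left(-41\right) = \frac{0 + 14}{23 - 2} \cdot 4 \left(4 + 4^{2} + \sqrt{3 + 4} + 4 \sqrt{3 + 4}\right) \left(-41\right) = \frac{14}{21} \cdot 4 \left(4 + 16 + \sqrt{7} + 4 \sqrt{7}\right) \left(-41\right) = 14 \cdot \frac{1}{21} \cdot 4 \left(20 + 5 \sqrt{7}\right) \left(-41\right) = \frac{2 \left(80 + 20 \sqrt{7}\right)}{3} \left(-41\right) = \left(\frac{160}{3} + \frac{40 \sqrt{7}}{3}\right) \left(-41\right) = - \frac{6560}{3} - \frac{1640 \sqrt{7}}{3}$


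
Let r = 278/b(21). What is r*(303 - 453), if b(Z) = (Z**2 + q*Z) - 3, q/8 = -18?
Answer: 6950/431 ≈ 16.125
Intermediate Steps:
q = -144 (q = 8*(-18) = -144)
b(Z) = -3 + Z**2 - 144*Z (b(Z) = (Z**2 - 144*Z) - 3 = -3 + Z**2 - 144*Z)
r = -139/1293 (r = 278/(-3 + 21**2 - 144*21) = 278/(-3 + 441 - 3024) = 278/(-2586) = 278*(-1/2586) = -139/1293 ≈ -0.10750)
r*(303 - 453) = -139*(303 - 453)/1293 = -139/1293*(-150) = 6950/431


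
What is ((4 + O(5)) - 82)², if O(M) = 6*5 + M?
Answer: 1849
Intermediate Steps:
O(M) = 30 + M
((4 + O(5)) - 82)² = ((4 + (30 + 5)) - 82)² = ((4 + 35) - 82)² = (39 - 82)² = (-43)² = 1849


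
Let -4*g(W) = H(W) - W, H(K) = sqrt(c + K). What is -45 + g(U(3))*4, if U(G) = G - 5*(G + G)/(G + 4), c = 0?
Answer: -324/7 - 3*I*sqrt(7)/7 ≈ -46.286 - 1.1339*I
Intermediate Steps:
U(G) = G - 10*G/(4 + G) (U(G) = G - 5*2*G/(4 + G) = G - 10*G/(4 + G))
H(K) = sqrt(K) (H(K) = sqrt(0 + K) = sqrt(K))
g(W) = -sqrt(W)/4 + W/4 (g(W) = -(sqrt(W) - W)/4 = -sqrt(W)/4 + W/4)
-45 + g(U(3))*4 = -45 + (-sqrt(3)*sqrt(-6 + 3)/sqrt(4 + 3)/4 + (3*(-6 + 3)/(4 + 3))/4)*4 = -45 + (-3*I*sqrt(7)/7/4 + (3*(-3)/7)/4)*4 = -45 + (-3*I*sqrt(7)/7/4 + (3*(1/7)*(-3))/4)*4 = -45 + (-3*I*sqrt(7)/28 + (1/4)*(-9/7))*4 = -45 + (-3*I*sqrt(7)/28 - 9/28)*4 = -45 + (-9/28 - 3*I*sqrt(7)/28)*4 = -45 + (-9/7 - 3*I*sqrt(7)/7) = -324/7 - 3*I*sqrt(7)/7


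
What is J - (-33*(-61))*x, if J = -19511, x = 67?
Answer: -154382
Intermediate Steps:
J - (-33*(-61))*x = -19511 - (-33*(-61))*67 = -19511 - 2013*67 = -19511 - 1*134871 = -19511 - 134871 = -154382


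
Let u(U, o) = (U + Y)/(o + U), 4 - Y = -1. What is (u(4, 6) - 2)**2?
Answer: 121/100 ≈ 1.2100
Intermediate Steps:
Y = 5 (Y = 4 - 1*(-1) = 4 + 1 = 5)
u(U, o) = (5 + U)/(U + o) (u(U, o) = (U + 5)/(o + U) = (5 + U)/(U + o))
(u(4, 6) - 2)**2 = ((5 + 4)/(4 + 6) - 2)**2 = (9/10 - 2)**2 = (-11/10)**2 = 121/100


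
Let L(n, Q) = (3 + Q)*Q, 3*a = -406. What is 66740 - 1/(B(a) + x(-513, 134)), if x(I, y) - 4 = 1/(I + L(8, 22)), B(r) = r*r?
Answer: 407132219687/6100273 ≈ 66740.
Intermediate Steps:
a = -406/3 (a = (⅓)*(-406) = -406/3 ≈ -135.33)
L(n, Q) = Q*(3 + Q)
B(r) = r²
x(I, y) = 4 + 1/(550 + I) (x(I, y) = 4 + 1/(I + 22*(3 + 22)) = 4 + 1/(I + 22*25) = 4 + 1/(I + 550) = 4 + 1/(550 + I))
66740 - 1/(B(a) + x(-513, 134)) = 66740 - 1/((-406/3)² + (2201 + 4*(-513))/(550 - 513)) = 66740 - 1/(164836/9 + (2201 - 2052)/37) = 66740 - 1/(164836/9 + (1/37)*149) = 66740 - 1/(164836/9 + 149/37) = 66740 - 1/6100273/333 = 66740 - 1*333/6100273 = 66740 - 333/6100273 = 407132219687/6100273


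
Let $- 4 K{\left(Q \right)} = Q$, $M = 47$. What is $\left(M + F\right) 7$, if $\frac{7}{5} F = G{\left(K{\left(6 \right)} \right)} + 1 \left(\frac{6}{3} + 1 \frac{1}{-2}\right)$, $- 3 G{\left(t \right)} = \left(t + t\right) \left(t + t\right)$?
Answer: $\frac{643}{2} \approx 321.5$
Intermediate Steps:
$K{\left(Q \right)} = - \frac{Q}{4}$
$G{\left(t \right)} = - \frac{4 t^{2}}{3}$ ($G{\left(t \right)} = - \frac{\left(t + t\right) \left(t + t\right)}{3} = - \frac{2 t 2 t}{3} = - \frac{4 t^{2}}{3}$)
$F = - \frac{15}{14}$ ($F = \frac{5 \left(- \frac{4 \left(\left(- \frac{1}{4}\right) 6\right)^{2}}{3} + 1 \left(\frac{6}{3} + 1 \frac{1}{-2}\right)\right)}{7} = \frac{5 \left(- \frac{4 \left(- \frac{3}{2}\right)^{2}}{3} + 1 \left(6 \cdot \frac{1}{3} + 1 \left(- \frac{1}{2}\right)\right)\right)}{7} = \frac{5 \left(\left(- \frac{4}{3}\right) \frac{9}{4} + 1 \left(2 - \frac{1}{2}\right)\right)}{7} = \frac{5 \left(-3 + 1 \cdot \frac{3}{2}\right)}{7} = \frac{5 \left(-3 + \frac{3}{2}\right)}{7} = \frac{5}{7} \left(- \frac{3}{2}\right) = - \frac{15}{14} \approx -1.0714$)
$\left(M + F\right) 7 = \left(47 - \frac{15}{14}\right) 7 = \frac{643}{14} \cdot 7 = \frac{643}{2}$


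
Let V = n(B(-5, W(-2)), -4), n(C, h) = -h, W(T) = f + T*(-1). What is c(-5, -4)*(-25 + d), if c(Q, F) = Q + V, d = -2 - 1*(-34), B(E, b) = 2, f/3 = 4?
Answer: -7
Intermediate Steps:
f = 12 (f = 3*4 = 12)
W(T) = 12 - T (W(T) = 12 + T*(-1) = 12 - T)
d = 32 (d = -2 + 34 = 32)
V = 4 (V = -1*(-4) = 4)
c(Q, F) = 4 + Q (c(Q, F) = Q + 4 = 4 + Q)
c(-5, -4)*(-25 + d) = (4 - 5)*(-25 + 32) = -1*7 = -7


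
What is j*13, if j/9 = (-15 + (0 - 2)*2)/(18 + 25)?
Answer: -2223/43 ≈ -51.698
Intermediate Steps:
j = -171/43 (j = 9*((-15 + (0 - 2)*2)/(18 + 25)) = 9*((-15 - 2*2)/43) = 9*((-15 - 4)*(1/43)) = 9*(-19*1/43) = 9*(-19/43) = -171/43 ≈ -3.9767)
j*13 = -171/43*13 = -2223/43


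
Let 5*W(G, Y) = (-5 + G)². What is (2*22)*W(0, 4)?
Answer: 220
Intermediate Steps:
W(G, Y) = (-5 + G)²/5
(2*22)*W(0, 4) = (2*22)*((-5 + 0)²/5) = 44*((⅕)*(-5)²) = 44*((⅕)*25) = 44*5 = 220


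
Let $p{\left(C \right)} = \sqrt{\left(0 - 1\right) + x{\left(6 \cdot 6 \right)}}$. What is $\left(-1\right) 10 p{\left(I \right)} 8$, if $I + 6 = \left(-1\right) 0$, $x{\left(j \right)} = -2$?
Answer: $- 80 i \sqrt{3} \approx - 138.56 i$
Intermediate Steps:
$I = -6$ ($I = -6 - 0 = -6 + 0 = -6$)
$p{\left(C \right)} = i \sqrt{3}$ ($p{\left(C \right)} = \sqrt{\left(0 - 1\right) - 2} = \sqrt{-1 - 2} = \sqrt{-3} = i \sqrt{3}$)
$\left(-1\right) 10 p{\left(I \right)} 8 = \left(-1\right) 10 i \sqrt{3} \cdot 8 = - 10 i \sqrt{3} \cdot 8 = - 80 i \sqrt{3}$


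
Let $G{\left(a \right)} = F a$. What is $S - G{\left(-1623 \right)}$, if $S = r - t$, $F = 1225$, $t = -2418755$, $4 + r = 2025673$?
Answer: $6432599$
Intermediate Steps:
$r = 2025669$ ($r = -4 + 2025673 = 2025669$)
$G{\left(a \right)} = 1225 a$
$S = 4444424$ ($S = 2025669 - -2418755 = 2025669 + 2418755 = 4444424$)
$S - G{\left(-1623 \right)} = 4444424 - 1225 \left(-1623\right) = 4444424 - -1988175 = 4444424 + 1988175 = 6432599$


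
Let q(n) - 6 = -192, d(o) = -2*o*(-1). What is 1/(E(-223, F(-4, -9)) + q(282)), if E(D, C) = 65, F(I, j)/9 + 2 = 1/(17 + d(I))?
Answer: -1/121 ≈ -0.0082645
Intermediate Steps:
d(o) = 2*o
F(I, j) = -18 + 9/(17 + 2*I)
q(n) = -186 (q(n) = 6 - 192 = -186)
1/(E(-223, F(-4, -9)) + q(282)) = 1/(65 - 186) = 1/(-121) = -1/121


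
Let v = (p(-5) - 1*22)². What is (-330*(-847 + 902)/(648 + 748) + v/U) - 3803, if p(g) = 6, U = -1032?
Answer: -343622737/90042 ≈ -3816.3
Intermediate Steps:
v = 256 (v = (6 - 1*22)² = (6 - 22)² = (-16)² = 256)
(-330*(-847 + 902)/(648 + 748) + v/U) - 3803 = (-330*(-847 + 902)/(648 + 748) + 256/(-1032)) - 3803 = (-330/(1396/55) + 256*(-1/1032)) - 3803 = (-330/(1396*(1/55)) - 32/129) - 3803 = (-330/1396/55 - 32/129) - 3803 = (-330*55/1396 - 32/129) - 3803 = (-9075/698 - 32/129) - 3803 = -1193011/90042 - 3803 = -343622737/90042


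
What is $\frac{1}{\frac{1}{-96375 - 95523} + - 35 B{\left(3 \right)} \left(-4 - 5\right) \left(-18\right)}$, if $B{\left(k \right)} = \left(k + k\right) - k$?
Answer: $- \frac{191898}{3264184981} \approx -5.8789 \cdot 10^{-5}$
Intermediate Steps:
$B{\left(k \right)} = k$ ($B{\left(k \right)} = 2 k - k = k$)
$\frac{1}{\frac{1}{-96375 - 95523} + - 35 B{\left(3 \right)} \left(-4 - 5\right) \left(-18\right)} = \frac{1}{\frac{1}{-96375 - 95523} + - 35 \cdot 3 \left(-4 - 5\right) \left(-18\right)} = \frac{1}{\frac{1}{-191898} + - 35 \cdot 3 \left(-9\right) \left(-18\right)} = \frac{1}{- \frac{1}{191898} + \left(-35\right) \left(-27\right) \left(-18\right)} = \frac{1}{- \frac{1}{191898} + 945 \left(-18\right)} = \frac{1}{- \frac{1}{191898} - 17010} = \frac{1}{- \frac{3264184981}{191898}} = - \frac{191898}{3264184981}$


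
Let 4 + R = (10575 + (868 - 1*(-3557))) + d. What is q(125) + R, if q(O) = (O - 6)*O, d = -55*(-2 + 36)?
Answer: 28001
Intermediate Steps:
d = -1870 (d = -55*34 = -1870)
R = 13126 (R = -4 + ((10575 + (868 - 1*(-3557))) - 1870) = -4 + ((10575 + (868 + 3557)) - 1870) = -4 + ((10575 + 4425) - 1870) = -4 + (15000 - 1870) = -4 + 13130 = 13126)
q(O) = O*(-6 + O) (q(O) = (-6 + O)*O = O*(-6 + O))
q(125) + R = 125*(-6 + 125) + 13126 = 125*119 + 13126 = 14875 + 13126 = 28001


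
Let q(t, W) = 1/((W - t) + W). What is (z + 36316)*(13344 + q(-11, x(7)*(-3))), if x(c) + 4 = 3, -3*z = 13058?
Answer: 21752550610/51 ≈ 4.2652e+8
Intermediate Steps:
z = -13058/3 (z = -⅓*13058 = -13058/3 ≈ -4352.7)
x(c) = -1 (x(c) = -4 + 3 = -1)
q(t, W) = 1/(-t + 2*W)
(z + 36316)*(13344 + q(-11, x(7)*(-3))) = (-13058/3 + 36316)*(13344 + 1/(-1*(-11) + 2*(-1*(-3)))) = 95890*(13344 + 1/(11 + 2*3))/3 = 95890*(13344 + 1/(11 + 6))/3 = 95890*(13344 + 1/17)/3 = (95890/3)*(226849/17) = 21752550610/51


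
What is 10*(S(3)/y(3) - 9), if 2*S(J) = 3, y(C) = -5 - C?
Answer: -735/8 ≈ -91.875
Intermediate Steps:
S(J) = 3/2 (S(J) = (½)*3 = 3/2)
10*(S(3)/y(3) - 9) = 10*(3/(2*(-5 - 1*3)) - 9) = 10*(3/(2*(-5 - 3)) - 9) = 10*((3/2)/(-8) - 9) = 10*((3/2)*(-⅛) - 9) = 10*(-3/16 - 9) = 10*(-147/16) = -735/8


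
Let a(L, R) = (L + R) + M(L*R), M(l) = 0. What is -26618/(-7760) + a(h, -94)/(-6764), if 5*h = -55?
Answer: 22607369/6561080 ≈ 3.4457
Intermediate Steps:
h = -11 (h = (1/5)*(-55) = -11)
a(L, R) = L + R (a(L, R) = (L + R) + 0 = L + R)
-26618/(-7760) + a(h, -94)/(-6764) = -26618/(-7760) + (-11 - 94)/(-6764) = -26618*(-1/7760) - 105*(-1/6764) = 13309/3880 + 105/6764 = 22607369/6561080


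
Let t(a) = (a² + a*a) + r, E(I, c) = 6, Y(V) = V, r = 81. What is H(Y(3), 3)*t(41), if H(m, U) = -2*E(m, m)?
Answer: -41316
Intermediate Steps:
t(a) = 81 + 2*a² (t(a) = (a² + a*a) + 81 = (a² + a²) + 81 = 2*a² + 81 = 81 + 2*a²)
H(m, U) = -12 (H(m, U) = -2*6 = -12)
H(Y(3), 3)*t(41) = -12*(81 + 2*41²) = -12*(81 + 2*1681) = -12*(81 + 3362) = -12*3443 = -41316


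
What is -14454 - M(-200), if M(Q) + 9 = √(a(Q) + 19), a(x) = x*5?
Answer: -14445 - 3*I*√109 ≈ -14445.0 - 31.321*I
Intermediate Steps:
a(x) = 5*x
M(Q) = -9 + √(19 + 5*Q) (M(Q) = -9 + √(5*Q + 19) = -9 + √(19 + 5*Q))
-14454 - M(-200) = -14454 - (-9 + √(19 + 5*(-200))) = -14454 - (-9 + √(19 - 1000)) = -14454 - (-9 + √(-981)) = -14454 - (-9 + 3*I*√109) = -14454 + (9 - 3*I*√109) = -14445 - 3*I*√109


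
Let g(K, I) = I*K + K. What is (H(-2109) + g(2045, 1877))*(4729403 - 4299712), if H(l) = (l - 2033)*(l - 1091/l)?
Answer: 599718366579530/111 ≈ 5.4029e+12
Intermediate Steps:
g(K, I) = K + I*K
H(l) = (-2033 + l)*(l - 1091/l)
(H(-2109) + g(2045, 1877))*(4729403 - 4299712) = ((-1091 + (-2109)² - 2033*(-2109) + 2218003/(-2109)) + 2045*(1 + 1877))*(4729403 - 4299712) = ((-1091 + 4447881 + 4287597 + 2218003*(-1/2109)) + 2045*1878)*429691 = ((-1091 + 4447881 + 4287597 - 116737/111) + 3840510)*429691 = (969400220/111 + 3840510)*429691 = (1395696830/111)*429691 = 599718366579530/111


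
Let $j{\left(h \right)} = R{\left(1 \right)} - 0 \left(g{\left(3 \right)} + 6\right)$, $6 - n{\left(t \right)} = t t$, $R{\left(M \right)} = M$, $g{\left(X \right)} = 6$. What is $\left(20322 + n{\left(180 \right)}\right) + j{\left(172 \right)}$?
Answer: $-12071$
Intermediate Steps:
$n{\left(t \right)} = 6 - t^{2}$ ($n{\left(t \right)} = 6 - t t = 6 - t^{2}$)
$j{\left(h \right)} = 1$ ($j{\left(h \right)} = 1 - 0 \left(6 + 6\right) = 1 - 0 \cdot 12 = 1 - 0 = 1 + 0 = 1$)
$\left(20322 + n{\left(180 \right)}\right) + j{\left(172 \right)} = \left(20322 + \left(6 - 180^{2}\right)\right) + 1 = \left(20322 + \left(6 - 32400\right)\right) + 1 = \left(20322 - 32394\right) + 1 = -12072 + 1 = -12071$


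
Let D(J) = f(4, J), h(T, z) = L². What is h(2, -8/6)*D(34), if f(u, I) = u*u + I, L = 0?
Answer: 0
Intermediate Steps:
h(T, z) = 0 (h(T, z) = 0² = 0)
f(u, I) = I + u² (f(u, I) = u² + I = I + u²)
D(J) = 16 + J (D(J) = J + 4² = J + 16 = 16 + J)
h(2, -8/6)*D(34) = 0*(16 + 34) = 0*50 = 0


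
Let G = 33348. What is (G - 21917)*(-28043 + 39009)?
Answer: 125352346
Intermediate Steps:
(G - 21917)*(-28043 + 39009) = (33348 - 21917)*(-28043 + 39009) = 11431*10966 = 125352346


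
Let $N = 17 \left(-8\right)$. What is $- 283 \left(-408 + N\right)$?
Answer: $153952$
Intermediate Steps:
$N = -136$
$- 283 \left(-408 + N\right) = - 283 \left(-408 - 136\right) = \left(-283\right) \left(-544\right) = 153952$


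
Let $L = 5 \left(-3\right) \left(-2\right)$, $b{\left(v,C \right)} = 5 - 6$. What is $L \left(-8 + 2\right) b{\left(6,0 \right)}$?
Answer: $180$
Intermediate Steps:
$b{\left(v,C \right)} = -1$ ($b{\left(v,C \right)} = 5 - 6 = -1$)
$L = 30$ ($L = \left(-15\right) \left(-2\right) = 30$)
$L \left(-8 + 2\right) b{\left(6,0 \right)} = 30 \left(-8 + 2\right) \left(-1\right) = 30 \left(\left(-6\right) \left(-1\right)\right) = 30 \cdot 6 = 180$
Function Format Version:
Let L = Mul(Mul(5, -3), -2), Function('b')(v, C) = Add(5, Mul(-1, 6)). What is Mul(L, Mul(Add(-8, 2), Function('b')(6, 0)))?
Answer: 180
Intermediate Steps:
Function('b')(v, C) = -1 (Function('b')(v, C) = Add(5, -6) = -1)
L = 30 (L = Mul(-15, -2) = 30)
Mul(L, Mul(Add(-8, 2), Function('b')(6, 0))) = Mul(30, Mul(Add(-8, 2), -1)) = Mul(30, Mul(-6, -1)) = Mul(30, 6) = 180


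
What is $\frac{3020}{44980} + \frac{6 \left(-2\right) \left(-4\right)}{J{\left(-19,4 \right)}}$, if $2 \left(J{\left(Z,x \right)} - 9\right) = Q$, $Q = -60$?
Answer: $- \frac{34927}{15743} \approx -2.2186$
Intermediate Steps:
$J{\left(Z,x \right)} = -21$ ($J{\left(Z,x \right)} = 9 + \frac{1}{2} \left(-60\right) = 9 - 30 = -21$)
$\frac{3020}{44980} + \frac{6 \left(-2\right) \left(-4\right)}{J{\left(-19,4 \right)}} = \frac{3020}{44980} + \frac{6 \left(-2\right) \left(-4\right)}{-21} = 3020 \cdot \frac{1}{44980} + \left(-12\right) \left(-4\right) \left(- \frac{1}{21}\right) = \frac{151}{2249} + 48 \left(- \frac{1}{21}\right) = \frac{151}{2249} - \frac{16}{7} = - \frac{34927}{15743}$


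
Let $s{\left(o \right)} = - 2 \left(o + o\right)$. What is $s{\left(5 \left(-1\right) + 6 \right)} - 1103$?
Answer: $-1107$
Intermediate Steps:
$s{\left(o \right)} = - 4 o$ ($s{\left(o \right)} = - 2 \cdot 2 o = - 4 o$)
$s{\left(5 \left(-1\right) + 6 \right)} - 1103 = - 4 \left(5 \left(-1\right) + 6\right) - 1103 = - 4 \left(-5 + 6\right) - 1103 = \left(-4\right) 1 - 1103 = -4 - 1103 = -1107$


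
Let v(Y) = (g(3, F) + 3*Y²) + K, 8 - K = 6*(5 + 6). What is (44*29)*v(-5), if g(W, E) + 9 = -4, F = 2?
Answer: 5104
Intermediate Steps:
g(W, E) = -13 (g(W, E) = -9 - 4 = -13)
K = -58 (K = 8 - 6*(5 + 6) = 8 - 6*11 = 8 - 1*66 = 8 - 66 = -58)
v(Y) = -71 + 3*Y² (v(Y) = (-13 + 3*Y²) - 58 = -71 + 3*Y²)
(44*29)*v(-5) = (44*29)*(-71 + 3*(-5)²) = 1276*(-71 + 3*25) = 1276*(-71 + 75) = 1276*4 = 5104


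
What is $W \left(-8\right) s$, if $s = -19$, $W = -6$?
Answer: $-912$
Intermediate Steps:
$W \left(-8\right) s = \left(-6\right) \left(-8\right) \left(-19\right) = 48 \left(-19\right) = -912$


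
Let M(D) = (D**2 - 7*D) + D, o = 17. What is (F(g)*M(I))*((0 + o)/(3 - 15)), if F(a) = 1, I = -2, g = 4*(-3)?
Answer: -68/3 ≈ -22.667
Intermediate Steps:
g = -12
M(D) = D**2 - 6*D
(F(g)*M(I))*((0 + o)/(3 - 15)) = (1*(-2*(-6 - 2)))*((0 + 17)/(3 - 15)) = (1*(-2*(-8)))*(17/(-12)) = (1*16)*(17*(-1/12)) = 16*(-17/12) = -68/3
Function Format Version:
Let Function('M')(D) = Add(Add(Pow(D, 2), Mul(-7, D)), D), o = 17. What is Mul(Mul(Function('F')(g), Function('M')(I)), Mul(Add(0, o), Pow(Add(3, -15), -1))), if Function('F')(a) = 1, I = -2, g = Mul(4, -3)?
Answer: Rational(-68, 3) ≈ -22.667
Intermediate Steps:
g = -12
Function('M')(D) = Add(Pow(D, 2), Mul(-6, D))
Mul(Mul(Function('F')(g), Function('M')(I)), Mul(Add(0, o), Pow(Add(3, -15), -1))) = Mul(Mul(1, Mul(-2, Add(-6, -2))), Mul(Add(0, 17), Pow(Add(3, -15), -1))) = Mul(Mul(1, Mul(-2, -8)), Mul(17, Pow(-12, -1))) = Mul(Mul(1, 16), Mul(17, Rational(-1, 12))) = Mul(16, Rational(-17, 12)) = Rational(-68, 3)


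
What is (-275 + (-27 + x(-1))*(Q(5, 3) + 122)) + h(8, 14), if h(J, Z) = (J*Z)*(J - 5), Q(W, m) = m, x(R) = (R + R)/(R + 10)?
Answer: -30076/9 ≈ -3341.8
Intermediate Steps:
x(R) = 2*R/(10 + R) (x(R) = (2*R)/(10 + R) = 2*R/(10 + R))
h(J, Z) = J*Z*(-5 + J) (h(J, Z) = (J*Z)*(-5 + J) = J*Z*(-5 + J))
(-275 + (-27 + x(-1))*(Q(5, 3) + 122)) + h(8, 14) = (-275 + (-27 + 2*(-1)/(10 - 1))*(3 + 122)) + 8*14*(-5 + 8) = (-275 + (-27 + 2*(-1)/9)*125) + 8*14*3 = (-275 + (-27 + 2*(-1)*(⅑))*125) + 336 = (-275 + (-27 - 2/9)*125) + 336 = (-275 - 245/9*125) + 336 = (-275 - 30625/9) + 336 = -33100/9 + 336 = -30076/9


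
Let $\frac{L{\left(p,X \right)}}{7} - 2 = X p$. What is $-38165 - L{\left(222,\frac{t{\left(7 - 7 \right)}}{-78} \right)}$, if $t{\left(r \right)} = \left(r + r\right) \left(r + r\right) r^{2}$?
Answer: $-38179$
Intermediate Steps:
$t{\left(r \right)} = 4 r^{4}$ ($t{\left(r \right)} = 2 r 2 r r^{2} = 4 r^{2} r^{2} = 4 r^{4}$)
$L{\left(p,X \right)} = 14 + 7 X p$
$-38165 - L{\left(222,\frac{t{\left(7 - 7 \right)}}{-78} \right)} = -38165 - \left(14 + 7 \frac{4 \left(7 - 7\right)^{4}}{-78} \cdot 222\right) = -38165 - \left(14 + 7 \cdot 4 \left(7 - 7\right)^{4} \left(- \frac{1}{78}\right) 222\right) = -38165 - \left(14 + 7 \cdot 4 \cdot 0^{4} \left(- \frac{1}{78}\right) 222\right) = -38165 - \left(14 + 7 \cdot 4 \cdot 0 \left(- \frac{1}{78}\right) 222\right) = -38165 - \left(14 + 7 \cdot 0 \left(- \frac{1}{78}\right) 222\right) = -38165 - \left(14 + 7 \cdot 0 \cdot 222\right) = -38165 - \left(14 + 0\right) = -38165 - 14 = -38179$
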